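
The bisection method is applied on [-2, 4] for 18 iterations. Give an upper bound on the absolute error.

Bisection error bound: |error| ≤ (b-a)/2^n
|error| ≤ (4 - (-2))/2^18 = 6/2^18
|error| ≤ 0.0000228882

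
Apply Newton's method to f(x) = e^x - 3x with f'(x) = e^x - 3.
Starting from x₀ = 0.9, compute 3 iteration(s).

f(x) = e^x - 3x
f'(x) = e^x - 3
x₀ = 0.9

Newton-Raphson formula: x_{n+1} = x_n - f(x_n)/f'(x_n)

Iteration 1:
  f(0.900000) = -0.240397
  f'(0.900000) = -0.540397
  x_1 = 0.900000 - (-0.240397)/(-0.540397) = 0.455148
Iteration 2:
  f(0.455148) = 0.210963
  f'(0.455148) = -1.423594
  x_2 = 0.455148 - 0.210963/(-1.423594) = 0.603338
Iteration 3:
  f(0.603338) = 0.018197
  f'(0.603338) = -1.171788
  x_3 = 0.603338 - 0.018197/(-1.171788) = 0.618867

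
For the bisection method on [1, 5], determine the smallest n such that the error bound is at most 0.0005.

We need (b-a)/2^n ≤ 0.0005
(5 - 1)/2^n ≤ 0.0005
4/2^n ≤ 0.0005
2^n ≥ 8000
n ≥ log₂(8000) = 12.97
n ≥ 13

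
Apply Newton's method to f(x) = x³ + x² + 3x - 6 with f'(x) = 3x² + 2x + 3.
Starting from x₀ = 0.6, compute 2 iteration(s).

f(x) = x³ + x² + 3x - 6
f'(x) = 3x² + 2x + 3
x₀ = 0.6

Newton-Raphson formula: x_{n+1} = x_n - f(x_n)/f'(x_n)

Iteration 1:
  f(0.600000) = -3.624000
  f'(0.600000) = 5.280000
  x_1 = 0.600000 - (-3.624000)/5.280000 = 1.286364
Iteration 2:
  f(1.286364) = 1.642409
  f'(1.286364) = 10.536921
  x_2 = 1.286364 - 1.642409/10.536921 = 1.130492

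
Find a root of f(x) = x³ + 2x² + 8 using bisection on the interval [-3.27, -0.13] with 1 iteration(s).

f(x) = x³ + 2x² + 8
Initial interval: [-3.27, -0.13]

Iteration 1:
  c_1 = (-3.270000 + (-0.130000))/2 = -1.700000
  f(c_1) = f(-1.700000) = 8.867000
  f(a) × f(c) < 0, new interval: [-3.270000, -1.700000]

After 1 iteration(s), the approximation is c_1 = -1.700000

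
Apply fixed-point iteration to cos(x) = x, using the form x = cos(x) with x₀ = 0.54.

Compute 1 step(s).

Equation: cos(x) = x
Fixed-point form: x = cos(x)
x₀ = 0.54

x_1 = g(0.540000) = 0.857709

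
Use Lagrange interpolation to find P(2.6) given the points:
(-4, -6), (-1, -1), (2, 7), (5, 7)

Lagrange interpolation formula:
P(x) = Σ yᵢ × Lᵢ(x)
where Lᵢ(x) = Π_{j≠i} (x - xⱼ)/(xᵢ - xⱼ)

L_0(2.6) = (2.6 - (-1))/(-4 - (-1)) × (2.6 - 2)/(-4 - 2) × (2.6 - 5)/(-4 - 5) = 0.032000
L_1(2.6) = (2.6 - (-4))/(-1 - (-4)) × (2.6 - 2)/(-1 - 2) × (2.6 - 5)/(-1 - 5) = -0.176000
L_2(2.6) = (2.6 - (-4))/(2 - (-4)) × (2.6 - (-1))/(2 - (-1)) × (2.6 - 5)/(2 - 5) = 1.056000
L_3(2.6) = (2.6 - (-4))/(5 - (-4)) × (2.6 - (-1))/(5 - (-1)) × (2.6 - 2)/(5 - 2) = 0.088000

P(2.6) = (-6)×L_0(2.6) + (-1)×L_1(2.6) + 7×L_2(2.6) + 7×L_3(2.6)
P(2.6) = 7.992000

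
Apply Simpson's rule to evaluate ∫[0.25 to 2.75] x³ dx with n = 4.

f(x) = x³
a = 0.25, b = 2.75, n = 4
h = (b - a)/n = 0.625000

Simpson's rule: (h/3)[f(x₀) + 4f(x₁) + 2f(x₂) + ... + f(xₙ)]

x_0 = 0.2500, f(x_0) = 0.015625, coefficient = 1
x_1 = 0.8750, f(x_1) = 0.669922, coefficient = 4
x_2 = 1.5000, f(x_2) = 3.375000, coefficient = 2
x_3 = 2.1250, f(x_3) = 9.595703, coefficient = 4
x_4 = 2.7500, f(x_4) = 20.796875, coefficient = 1

I ≈ (0.625000/3) × 68.625000 = 14.296875
Exact value: 14.296875
Error: 0.000000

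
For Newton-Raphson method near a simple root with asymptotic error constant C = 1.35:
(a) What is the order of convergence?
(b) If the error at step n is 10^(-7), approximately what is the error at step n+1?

(a) Newton-Raphson has quadratic (order 2) convergence near simple roots.
    This means |e_{n+1}| ≈ C|e_n|².

(b) With |e_n| = 10^(-7) and C = 1.35:
    |e_{n+1}| ≈ 1.35 × (10^(-7))² = 1.35 × 10^(-14)

(a) 2 (quadratic); (b) |e_{n+1}| ≈ 1.350e-14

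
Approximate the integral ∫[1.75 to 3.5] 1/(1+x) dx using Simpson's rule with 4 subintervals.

f(x) = 1/(1+x)
a = 1.75, b = 3.5, n = 4
h = (b - a)/n = 0.437500

Simpson's rule: (h/3)[f(x₀) + 4f(x₁) + 2f(x₂) + ... + f(xₙ)]

x_0 = 1.7500, f(x_0) = 0.363636, coefficient = 1
x_1 = 2.1875, f(x_1) = 0.313725, coefficient = 4
x_2 = 2.6250, f(x_2) = 0.275862, coefficient = 2
x_3 = 3.0625, f(x_3) = 0.246154, coefficient = 4
x_4 = 3.5000, f(x_4) = 0.222222, coefficient = 1

I ≈ (0.437500/3) × 3.377100 = 0.492494
Exact value: 0.492476
Error: 0.000017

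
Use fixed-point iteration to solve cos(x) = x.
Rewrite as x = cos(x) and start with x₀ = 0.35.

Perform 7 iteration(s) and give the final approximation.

Equation: cos(x) = x
Fixed-point form: x = cos(x)
x₀ = 0.35

x_1 = g(0.350000) = 0.939373
x_2 = g(0.939373) = 0.590294
x_3 = g(0.590294) = 0.830777
x_4 = g(0.830777) = 0.674302
x_5 = g(0.674302) = 0.781143
x_6 = g(0.781143) = 0.710109
x_7 = g(0.710109) = 0.758291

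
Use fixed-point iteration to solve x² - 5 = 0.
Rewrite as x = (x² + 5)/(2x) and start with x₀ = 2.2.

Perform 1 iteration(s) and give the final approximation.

Equation: x² - 5 = 0
Fixed-point form: x = (x² + 5)/(2x)
x₀ = 2.2

x_1 = g(2.200000) = 2.236364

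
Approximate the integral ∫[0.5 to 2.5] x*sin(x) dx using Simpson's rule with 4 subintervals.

f(x) = x*sin(x)
a = 0.5, b = 2.5, n = 4
h = (b - a)/n = 0.500000

Simpson's rule: (h/3)[f(x₀) + 4f(x₁) + 2f(x₂) + ... + f(xₙ)]

x_0 = 0.5000, f(x_0) = 0.239713, coefficient = 1
x_1 = 1.0000, f(x_1) = 0.841471, coefficient = 4
x_2 = 1.5000, f(x_2) = 1.496242, coefficient = 2
x_3 = 2.0000, f(x_3) = 1.818595, coefficient = 4
x_4 = 2.5000, f(x_4) = 1.496180, coefficient = 1

I ≈ (0.500000/3) × 15.368641 = 2.561440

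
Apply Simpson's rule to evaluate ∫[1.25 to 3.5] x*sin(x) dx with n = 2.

f(x) = x*sin(x)
a = 1.25, b = 3.5, n = 2
h = (b - a)/n = 1.125000

Simpson's rule: (h/3)[f(x₀) + 4f(x₁) + 2f(x₂) + ... + f(xₙ)]

x_0 = 1.2500, f(x_0) = 1.186231, coefficient = 1
x_1 = 2.3750, f(x_1) = 1.647502, coefficient = 4
x_2 = 3.5000, f(x_2) = -1.227741, coefficient = 1

I ≈ (1.125000/3) × 6.548497 = 2.455686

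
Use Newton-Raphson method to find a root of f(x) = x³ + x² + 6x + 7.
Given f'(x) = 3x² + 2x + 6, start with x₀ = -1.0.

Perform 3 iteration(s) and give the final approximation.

f(x) = x³ + x² + 6x + 7
f'(x) = 3x² + 2x + 6
x₀ = -1.0

Newton-Raphson formula: x_{n+1} = x_n - f(x_n)/f'(x_n)

Iteration 1:
  f(-1.000000) = 1.000000
  f'(-1.000000) = 7.000000
  x_1 = -1.000000 - 1.000000/7.000000 = -1.142857
Iteration 2:
  f(-1.142857) = -0.043732
  f'(-1.142857) = 7.632653
  x_2 = -1.142857 - (-0.043732)/7.632653 = -1.137128
Iteration 3:
  f(-1.137128) = -0.000080
  f'(-1.137128) = 7.604922
  x_3 = -1.137128 - (-0.000080)/7.604922 = -1.137117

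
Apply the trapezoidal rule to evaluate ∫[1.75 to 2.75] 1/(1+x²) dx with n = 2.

f(x) = 1/(1+x²)
a = 1.75, b = 2.75, n = 2
h = (b - a)/n = 0.500000

Trapezoidal rule: (h/2)[f(x₀) + 2f(x₁) + 2f(x₂) + ... + f(xₙ)]

x_0 = 1.7500, f(x_0) = 0.246154, coefficient = 1
x_1 = 2.2500, f(x_1) = 0.164948, coefficient = 2
x_2 = 2.7500, f(x_2) = 0.116788, coefficient = 1

I ≈ (0.500000/2) × 0.692839 = 0.173210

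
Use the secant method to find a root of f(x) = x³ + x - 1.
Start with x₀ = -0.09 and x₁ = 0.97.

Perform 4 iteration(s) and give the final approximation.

f(x) = x³ + x - 1
x₀ = -0.09, x₁ = 0.97

Secant formula: x_{n+1} = x_n - f(x_n)(x_n - x_{n-1})/(f(x_n) - f(x_{n-1}))

Iteration 1:
  f(-0.090000) = -1.090729
  f(0.970000) = 0.882673
  x_2 = 0.970000 - 0.882673×(0.970000 - (-0.090000))/(0.882673 - (-1.090729))
       = 0.495878
Iteration 2:
  f(0.970000) = 0.882673
  f(0.495878) = -0.382188
  x_3 = 0.495878 - (-0.382188)×(0.495878 - 0.970000)/(-0.382188 - 0.882673)
       = 0.639138
Iteration 3:
  f(0.495878) = -0.382188
  f(0.639138) = -0.099776
  x_4 = 0.639138 - (-0.099776)×(0.639138 - 0.495878)/(-0.099776 - (-0.382188))
       = 0.689752
Iteration 4:
  f(0.639138) = -0.099776
  f(0.689752) = 0.017906
  x_5 = 0.689752 - 0.017906×(0.689752 - 0.639138)/(0.017906 - (-0.099776))
       = 0.682050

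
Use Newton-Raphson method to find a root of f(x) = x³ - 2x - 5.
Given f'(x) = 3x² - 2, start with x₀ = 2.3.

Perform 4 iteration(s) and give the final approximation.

f(x) = x³ - 2x - 5
f'(x) = 3x² - 2
x₀ = 2.3

Newton-Raphson formula: x_{n+1} = x_n - f(x_n)/f'(x_n)

Iteration 1:
  f(2.300000) = 2.567000
  f'(2.300000) = 13.870000
  x_1 = 2.300000 - 2.567000/13.870000 = 2.114924
Iteration 2:
  f(2.114924) = 0.230006
  f'(2.114924) = 11.418714
  x_2 = 2.114924 - 0.230006/11.418714 = 2.094781
Iteration 3:
  f(2.094781) = 0.002566
  f'(2.094781) = 11.164327
  x_3 = 2.094781 - 0.002566/11.164327 = 2.094552
Iteration 4:
  f(2.094552) = 0.000000
  f'(2.094552) = 11.161438
  x_4 = 2.094552 - 0.000000/11.161438 = 2.094551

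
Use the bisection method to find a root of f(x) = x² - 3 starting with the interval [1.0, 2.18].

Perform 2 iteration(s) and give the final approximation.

f(x) = x² - 3
Initial interval: [1.0, 2.18]

Iteration 1:
  c_1 = (1.000000 + 2.180000)/2 = 1.590000
  f(c_1) = f(1.590000) = -0.471900
  f(a) × f(c) ≥ 0, new interval: [1.590000, 2.180000]
Iteration 2:
  c_2 = (1.590000 + 2.180000)/2 = 1.885000
  f(c_2) = f(1.885000) = 0.553225
  f(a) × f(c) < 0, new interval: [1.590000, 1.885000]

After 2 iteration(s), the approximation is c_2 = 1.885000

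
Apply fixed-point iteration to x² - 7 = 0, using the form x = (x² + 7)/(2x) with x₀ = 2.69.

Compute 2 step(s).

Equation: x² - 7 = 0
Fixed-point form: x = (x² + 7)/(2x)
x₀ = 2.69

x_1 = g(2.690000) = 2.646115
x_2 = g(2.646115) = 2.645751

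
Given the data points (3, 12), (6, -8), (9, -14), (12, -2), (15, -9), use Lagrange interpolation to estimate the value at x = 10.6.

Lagrange interpolation formula:
P(x) = Σ yᵢ × Lᵢ(x)
where Lᵢ(x) = Π_{j≠i} (x - xⱼ)/(xᵢ - xⱼ)

L_0(10.6) = (10.6 - 6)/(3 - 6) × (10.6 - 9)/(3 - 9) × (10.6 - 12)/(3 - 12) × (10.6 - 15)/(3 - 15) = 0.023322
L_1(10.6) = (10.6 - 3)/(6 - 3) × (10.6 - 9)/(6 - 9) × (10.6 - 12)/(6 - 12) × (10.6 - 15)/(6 - 15) = -0.154127
L_2(10.6) = (10.6 - 3)/(9 - 3) × (10.6 - 6)/(9 - 6) × (10.6 - 12)/(9 - 12) × (10.6 - 15)/(9 - 15) = 0.664672
L_3(10.6) = (10.6 - 3)/(12 - 3) × (10.6 - 6)/(12 - 6) × (10.6 - 9)/(12 - 9) × (10.6 - 15)/(12 - 15) = 0.506416
L_4(10.6) = (10.6 - 3)/(15 - 3) × (10.6 - 6)/(15 - 6) × (10.6 - 9)/(15 - 9) × (10.6 - 12)/(15 - 12) = -0.040283

P(10.6) = 12×L_0(10.6) + (-8)×L_1(10.6) + (-14)×L_2(10.6) + (-2)×L_3(10.6) + (-9)×L_4(10.6)
P(10.6) = -8.442812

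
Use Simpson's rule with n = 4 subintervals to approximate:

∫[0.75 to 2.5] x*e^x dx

f(x) = x*e^x
a = 0.75, b = 2.5, n = 4
h = (b - a)/n = 0.437500

Simpson's rule: (h/3)[f(x₀) + 4f(x₁) + 2f(x₂) + ... + f(xₙ)]

x_0 = 0.7500, f(x_0) = 1.587750, coefficient = 1
x_1 = 1.1875, f(x_1) = 3.893663, coefficient = 4
x_2 = 1.6250, f(x_2) = 8.252431, coefficient = 2
x_3 = 2.0625, f(x_3) = 16.222819, coefficient = 4
x_4 = 2.5000, f(x_4) = 30.456235, coefficient = 1

I ≈ (0.437500/3) × 129.014774 = 18.814654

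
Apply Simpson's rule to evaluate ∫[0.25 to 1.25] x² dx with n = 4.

f(x) = x²
a = 0.25, b = 1.25, n = 4
h = (b - a)/n = 0.250000

Simpson's rule: (h/3)[f(x₀) + 4f(x₁) + 2f(x₂) + ... + f(xₙ)]

x_0 = 0.2500, f(x_0) = 0.062500, coefficient = 1
x_1 = 0.5000, f(x_1) = 0.250000, coefficient = 4
x_2 = 0.7500, f(x_2) = 0.562500, coefficient = 2
x_3 = 1.0000, f(x_3) = 1.000000, coefficient = 4
x_4 = 1.2500, f(x_4) = 1.562500, coefficient = 1

I ≈ (0.250000/3) × 7.750000 = 0.645833
Exact value: 0.645833
Error: 0.000000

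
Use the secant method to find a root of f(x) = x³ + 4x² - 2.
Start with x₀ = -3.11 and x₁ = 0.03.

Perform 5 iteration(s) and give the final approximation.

f(x) = x³ + 4x² - 2
x₀ = -3.11, x₁ = 0.03

Secant formula: x_{n+1} = x_n - f(x_n)(x_n - x_{n-1})/(f(x_n) - f(x_{n-1}))

Iteration 1:
  f(-3.110000) = 6.608169
  f(0.030000) = -1.996373
  x_2 = 0.030000 - (-1.996373)×(0.030000 - (-3.110000))/(-1.996373 - 6.608169)
       = -0.698524
Iteration 2:
  f(0.030000) = -1.996373
  f(-0.698524) = -0.389094
  x_3 = -0.698524 - (-0.389094)×(-0.698524 - 0.030000)/(-0.389094 - (-1.996373))
       = -0.874886
Iteration 3:
  f(-0.698524) = -0.389094
  f(-0.874886) = 0.392042
  x_4 = -0.874886 - 0.392042×(-0.874886 - (-0.698524))/(0.392042 - (-0.389094))
       = -0.786372
Iteration 4:
  f(-0.874886) = 0.392042
  f(-0.786372) = -0.012754
  x_5 = -0.786372 - (-0.012754)×(-0.786372 - (-0.874886))/(-0.012754 - 0.392042)
       = -0.789161
Iteration 5:
  f(-0.786372) = -0.012754
  f(-0.789161) = -0.000370
  x_6 = -0.789161 - (-0.000370)×(-0.789161 - (-0.786372))/(-0.000370 - (-0.012754))
       = -0.789244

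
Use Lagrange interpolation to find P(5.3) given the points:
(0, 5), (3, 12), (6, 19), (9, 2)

Lagrange interpolation formula:
P(x) = Σ yᵢ × Lᵢ(x)
where Lᵢ(x) = Π_{j≠i} (x - xⱼ)/(xᵢ - xⱼ)

L_0(5.3) = (5.3 - 3)/(0 - 3) × (5.3 - 6)/(0 - 6) × (5.3 - 9)/(0 - 9) = -0.036772
L_1(5.3) = (5.3 - 0)/(3 - 0) × (5.3 - 6)/(3 - 6) × (5.3 - 9)/(3 - 9) = 0.254204
L_2(5.3) = (5.3 - 0)/(6 - 0) × (5.3 - 3)/(6 - 3) × (5.3 - 9)/(6 - 9) = 0.835241
L_3(5.3) = (5.3 - 0)/(9 - 0) × (5.3 - 3)/(9 - 3) × (5.3 - 6)/(9 - 6) = -0.052673

P(5.3) = 5×L_0(5.3) + 12×L_1(5.3) + 19×L_2(5.3) + 2×L_3(5.3)
P(5.3) = 18.630815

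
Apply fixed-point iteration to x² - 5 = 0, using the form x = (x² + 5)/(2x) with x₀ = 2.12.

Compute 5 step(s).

Equation: x² - 5 = 0
Fixed-point form: x = (x² + 5)/(2x)
x₀ = 2.12

x_1 = g(2.120000) = 2.239245
x_2 = g(2.239245) = 2.236070
x_3 = g(2.236070) = 2.236068
x_4 = g(2.236068) = 2.236068
x_5 = g(2.236068) = 2.236068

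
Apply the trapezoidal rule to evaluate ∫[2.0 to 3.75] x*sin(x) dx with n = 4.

f(x) = x*sin(x)
a = 2.0, b = 3.75, n = 4
h = (b - a)/n = 0.437500

Trapezoidal rule: (h/2)[f(x₀) + 2f(x₁) + 2f(x₂) + ... + f(xₙ)]

x_0 = 2.0000, f(x_0) = 1.818595, coefficient = 1
x_1 = 2.4375, f(x_1) = 1.577897, coefficient = 2
x_2 = 2.8750, f(x_2) = 0.757407, coefficient = 2
x_3 = 3.3125, f(x_3) = -0.563379, coefficient = 2
x_4 = 3.7500, f(x_4) = -2.143355, coefficient = 1

I ≈ (0.437500/2) × 3.219092 = 0.704176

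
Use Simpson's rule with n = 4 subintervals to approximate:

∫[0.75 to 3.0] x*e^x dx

f(x) = x*e^x
a = 0.75, b = 3.0, n = 4
h = (b - a)/n = 0.562500

Simpson's rule: (h/3)[f(x₀) + 4f(x₁) + 2f(x₂) + ... + f(xₙ)]

x_0 = 0.7500, f(x_0) = 1.587750, coefficient = 1
x_1 = 1.3125, f(x_1) = 4.876529, coefficient = 4
x_2 = 1.8750, f(x_2) = 12.226536, coefficient = 2
x_3 = 2.4375, f(x_3) = 27.895710, coefficient = 4
x_4 = 3.0000, f(x_4) = 60.256611, coefficient = 1

I ≈ (0.562500/3) × 217.386390 = 40.759948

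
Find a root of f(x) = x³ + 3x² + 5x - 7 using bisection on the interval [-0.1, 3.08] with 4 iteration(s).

f(x) = x³ + 3x² + 5x - 7
Initial interval: [-0.1, 3.08]

Iteration 1:
  c_1 = (-0.100000 + 3.080000)/2 = 1.490000
  f(c_1) = f(1.490000) = 10.418249
  f(a) × f(c) < 0, new interval: [-0.100000, 1.490000]
Iteration 2:
  c_2 = (-0.100000 + 1.490000)/2 = 0.695000
  f(c_2) = f(0.695000) = -1.740223
  f(a) × f(c) ≥ 0, new interval: [0.695000, 1.490000]
Iteration 3:
  c_3 = (0.695000 + 1.490000)/2 = 1.092500
  f(c_3) = f(1.092500) = 3.347129
  f(a) × f(c) < 0, new interval: [0.695000, 1.092500]
Iteration 4:
  c_4 = (0.695000 + 1.092500)/2 = 0.893750
  f(c_4) = f(0.893750) = 0.579035
  f(a) × f(c) < 0, new interval: [0.695000, 0.893750]

After 4 iteration(s), the approximation is c_4 = 0.893750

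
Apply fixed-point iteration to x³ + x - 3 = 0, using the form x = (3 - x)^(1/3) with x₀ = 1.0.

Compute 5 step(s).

Equation: x³ + x - 3 = 0
Fixed-point form: x = (3 - x)^(1/3)
x₀ = 1.0

x_1 = g(1.000000) = 1.259921
x_2 = g(1.259921) = 1.202790
x_3 = g(1.202790) = 1.215812
x_4 = g(1.215812) = 1.212868
x_5 = g(1.212868) = 1.213535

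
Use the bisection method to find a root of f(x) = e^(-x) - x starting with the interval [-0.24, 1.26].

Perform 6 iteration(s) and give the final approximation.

f(x) = e^(-x) - x
Initial interval: [-0.24, 1.26]

Iteration 1:
  c_1 = (-0.240000 + 1.260000)/2 = 0.510000
  f(c_1) = f(0.510000) = 0.090496
  f(a) × f(c) ≥ 0, new interval: [0.510000, 1.260000]
Iteration 2:
  c_2 = (0.510000 + 1.260000)/2 = 0.885000
  f(c_2) = f(0.885000) = -0.472286
  f(a) × f(c) < 0, new interval: [0.510000, 0.885000]
Iteration 3:
  c_3 = (0.510000 + 0.885000)/2 = 0.697500
  f(c_3) = f(0.697500) = -0.199672
  f(a) × f(c) < 0, new interval: [0.510000, 0.697500]
Iteration 4:
  c_4 = (0.510000 + 0.697500)/2 = 0.603750
  f(c_4) = f(0.603750) = -0.056993
  f(a) × f(c) < 0, new interval: [0.510000, 0.603750]
Iteration 5:
  c_5 = (0.510000 + 0.603750)/2 = 0.556875
  f(c_5) = f(0.556875) = 0.016122
  f(a) × f(c) ≥ 0, new interval: [0.556875, 0.603750]
Iteration 6:
  c_6 = (0.556875 + 0.603750)/2 = 0.580313
  f(c_6) = f(0.580313) = -0.020589
  f(a) × f(c) < 0, new interval: [0.556875, 0.580313]

After 6 iteration(s), the approximation is c_6 = 0.580313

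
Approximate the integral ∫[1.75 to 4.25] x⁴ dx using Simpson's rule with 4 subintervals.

f(x) = x⁴
a = 1.75, b = 4.25, n = 4
h = (b - a)/n = 0.625000

Simpson's rule: (h/3)[f(x₀) + 4f(x₁) + 2f(x₂) + ... + f(xₙ)]

x_0 = 1.7500, f(x_0) = 9.378906, coefficient = 1
x_1 = 2.3750, f(x_1) = 31.816650, coefficient = 4
x_2 = 3.0000, f(x_2) = 81.000000, coefficient = 2
x_3 = 3.6250, f(x_3) = 172.676025, coefficient = 4
x_4 = 4.2500, f(x_4) = 326.253906, coefficient = 1

I ≈ (0.625000/3) × 1315.603516 = 274.084066
Exact value: 274.033203
Error: 0.050863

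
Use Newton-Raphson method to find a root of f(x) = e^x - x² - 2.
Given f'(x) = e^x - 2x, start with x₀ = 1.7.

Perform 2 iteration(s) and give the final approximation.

f(x) = e^x - x² - 2
f'(x) = e^x - 2x
x₀ = 1.7

Newton-Raphson formula: x_{n+1} = x_n - f(x_n)/f'(x_n)

Iteration 1:
  f(1.700000) = 0.583947
  f'(1.700000) = 2.073947
  x_1 = 1.700000 - 0.583947/2.073947 = 1.418437
Iteration 2:
  f(1.418437) = 0.118695
  f'(1.418437) = 1.293785
  x_2 = 1.418437 - 0.118695/1.293785 = 1.326694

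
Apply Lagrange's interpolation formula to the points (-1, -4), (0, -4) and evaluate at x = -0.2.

Lagrange interpolation formula:
P(x) = Σ yᵢ × Lᵢ(x)
where Lᵢ(x) = Π_{j≠i} (x - xⱼ)/(xᵢ - xⱼ)

L_0(-0.2) = (-0.2 - 0)/(-1 - 0) = 0.200000
L_1(-0.2) = (-0.2 - (-1))/(0 - (-1)) = 0.800000

P(-0.2) = (-4)×L_0(-0.2) + (-4)×L_1(-0.2)
P(-0.2) = -4.000000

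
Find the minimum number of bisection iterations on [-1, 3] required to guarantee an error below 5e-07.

We need (b-a)/2^n ≤ 5e-07
(3 - (-1))/2^n ≤ 5e-07
4/2^n ≤ 5e-07
2^n ≥ 8000000
n ≥ log₂(8000000) = 22.93
n ≥ 23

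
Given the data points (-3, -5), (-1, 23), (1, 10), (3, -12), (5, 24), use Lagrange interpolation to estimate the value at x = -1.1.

Lagrange interpolation formula:
P(x) = Σ yᵢ × Lᵢ(x)
where Lᵢ(x) = Π_{j≠i} (x - xⱼ)/(xᵢ - xⱼ)

L_0(-1.1) = (-1.1 - (-1))/(-3 - (-1)) × (-1.1 - 1)/(-3 - 1) × (-1.1 - 3)/(-3 - 3) × (-1.1 - 5)/(-3 - 5) = 0.013677
L_1(-1.1) = (-1.1 - (-3))/(-1 - (-3)) × (-1.1 - 1)/(-1 - 1) × (-1.1 - 3)/(-1 - 3) × (-1.1 - 5)/(-1 - 5) = 1.039478
L_2(-1.1) = (-1.1 - (-3))/(1 - (-3)) × (-1.1 - (-1))/(1 - (-1)) × (-1.1 - 3)/(1 - 3) × (-1.1 - 5)/(1 - 5) = -0.074248
L_3(-1.1) = (-1.1 - (-3))/(3 - (-3)) × (-1.1 - (-1))/(3 - (-1)) × (-1.1 - 1)/(3 - 1) × (-1.1 - 5)/(3 - 5) = 0.025353
L_4(-1.1) = (-1.1 - (-3))/(5 - (-3)) × (-1.1 - (-1))/(5 - (-1)) × (-1.1 - 1)/(5 - 1) × (-1.1 - 3)/(5 - 3) = -0.004260

P(-1.1) = (-5)×L_0(-1.1) + 23×L_1(-1.1) + 10×L_2(-1.1) + (-12)×L_3(-1.1) + 24×L_4(-1.1)
P(-1.1) = 22.690645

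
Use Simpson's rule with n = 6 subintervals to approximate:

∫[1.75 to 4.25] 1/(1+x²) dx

f(x) = 1/(1+x²)
a = 1.75, b = 4.25, n = 6
h = (b - a)/n = 0.416667

Simpson's rule: (h/3)[f(x₀) + 4f(x₁) + 2f(x₂) + ... + f(xₙ)]

x_0 = 1.7500, f(x_0) = 0.246154, coefficient = 1
x_1 = 2.1667, f(x_1) = 0.175610, coefficient = 4
x_2 = 2.5833, f(x_2) = 0.130317, coefficient = 2
x_3 = 3.0000, f(x_3) = 0.100000, coefficient = 4
x_4 = 3.4167, f(x_4) = 0.078904, coefficient = 2
x_5 = 3.8333, f(x_5) = 0.063717, coefficient = 4
x_6 = 4.2500, f(x_6) = 0.052459, coefficient = 1

I ≈ (0.416667/3) × 2.074361 = 0.288106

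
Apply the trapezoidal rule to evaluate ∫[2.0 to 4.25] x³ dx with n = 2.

f(x) = x³
a = 2.0, b = 4.25, n = 2
h = (b - a)/n = 1.125000

Trapezoidal rule: (h/2)[f(x₀) + 2f(x₁) + 2f(x₂) + ... + f(xₙ)]

x_0 = 2.0000, f(x_0) = 8.000000, coefficient = 1
x_1 = 3.1250, f(x_1) = 30.517578, coefficient = 2
x_2 = 4.2500, f(x_2) = 76.765625, coefficient = 1

I ≈ (1.125000/2) × 145.800781 = 82.012939
Exact value: 77.563477
Error: 4.449463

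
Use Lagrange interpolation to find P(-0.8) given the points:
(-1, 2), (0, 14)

Lagrange interpolation formula:
P(x) = Σ yᵢ × Lᵢ(x)
where Lᵢ(x) = Π_{j≠i} (x - xⱼ)/(xᵢ - xⱼ)

L_0(-0.8) = (-0.8 - 0)/(-1 - 0) = 0.800000
L_1(-0.8) = (-0.8 - (-1))/(0 - (-1)) = 0.200000

P(-0.8) = 2×L_0(-0.8) + 14×L_1(-0.8)
P(-0.8) = 4.400000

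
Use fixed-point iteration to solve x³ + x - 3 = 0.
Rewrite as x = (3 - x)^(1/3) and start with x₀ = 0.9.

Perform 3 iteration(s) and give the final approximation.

Equation: x³ + x - 3 = 0
Fixed-point form: x = (3 - x)^(1/3)
x₀ = 0.9

x_1 = g(0.900000) = 1.280579
x_2 = g(1.280579) = 1.198011
x_3 = g(1.198011) = 1.216888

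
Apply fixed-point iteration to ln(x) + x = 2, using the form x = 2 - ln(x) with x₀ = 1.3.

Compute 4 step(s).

Equation: ln(x) + x = 2
Fixed-point form: x = 2 - ln(x)
x₀ = 1.3

x_1 = g(1.300000) = 1.737636
x_2 = g(1.737636) = 1.447475
x_3 = g(1.447475) = 1.630180
x_4 = g(1.630180) = 1.511310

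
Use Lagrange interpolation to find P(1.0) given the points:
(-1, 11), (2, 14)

Lagrange interpolation formula:
P(x) = Σ yᵢ × Lᵢ(x)
where Lᵢ(x) = Π_{j≠i} (x - xⱼ)/(xᵢ - xⱼ)

L_0(1.0) = (1.0 - 2)/(-1 - 2) = 0.333333
L_1(1.0) = (1.0 - (-1))/(2 - (-1)) = 0.666667

P(1.0) = 11×L_0(1.0) + 14×L_1(1.0)
P(1.0) = 13.000000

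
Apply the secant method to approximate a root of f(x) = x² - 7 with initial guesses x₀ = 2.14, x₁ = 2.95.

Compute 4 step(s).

f(x) = x² - 7
x₀ = 2.14, x₁ = 2.95

Secant formula: x_{n+1} = x_n - f(x_n)(x_n - x_{n-1})/(f(x_n) - f(x_{n-1}))

Iteration 1:
  f(2.140000) = -2.420400
  f(2.950000) = 1.702500
  x_2 = 2.950000 - 1.702500×(2.950000 - 2.140000)/(1.702500 - (-2.420400))
       = 2.615521
Iteration 2:
  f(2.950000) = 1.702500
  f(2.615521) = -0.159052
  x_3 = 2.615521 - (-0.159052)×(2.615521 - 2.950000)/(-0.159052 - 1.702500)
       = 2.644099
Iteration 3:
  f(2.615521) = -0.159052
  f(2.644099) = -0.008742
  x_4 = 2.644099 - (-0.008742)×(2.644099 - 2.615521)/(-0.008742 - (-0.159052))
       = 2.645761
Iteration 4:
  f(2.644099) = -0.008742
  f(2.645761) = 0.000050
  x_5 = 2.645761 - 0.000050×(2.645761 - 2.644099)/(0.000050 - (-0.008742))
       = 2.645751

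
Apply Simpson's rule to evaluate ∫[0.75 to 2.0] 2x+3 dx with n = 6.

f(x) = 2x+3
a = 0.75, b = 2.0, n = 6
h = (b - a)/n = 0.208333

Simpson's rule: (h/3)[f(x₀) + 4f(x₁) + 2f(x₂) + ... + f(xₙ)]

x_0 = 0.7500, f(x_0) = 4.500000, coefficient = 1
x_1 = 0.9583, f(x_1) = 4.916667, coefficient = 4
x_2 = 1.1667, f(x_2) = 5.333333, coefficient = 2
x_3 = 1.3750, f(x_3) = 5.750000, coefficient = 4
x_4 = 1.5833, f(x_4) = 6.166667, coefficient = 2
x_5 = 1.7917, f(x_5) = 6.583333, coefficient = 4
x_6 = 2.0000, f(x_6) = 7.000000, coefficient = 1

I ≈ (0.208333/3) × 103.500000 = 7.187500
Exact value: 7.187500
Error: 0.000000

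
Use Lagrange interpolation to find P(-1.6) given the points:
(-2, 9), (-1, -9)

Lagrange interpolation formula:
P(x) = Σ yᵢ × Lᵢ(x)
where Lᵢ(x) = Π_{j≠i} (x - xⱼ)/(xᵢ - xⱼ)

L_0(-1.6) = (-1.6 - (-1))/(-2 - (-1)) = 0.600000
L_1(-1.6) = (-1.6 - (-2))/(-1 - (-2)) = 0.400000

P(-1.6) = 9×L_0(-1.6) + (-9)×L_1(-1.6)
P(-1.6) = 1.800000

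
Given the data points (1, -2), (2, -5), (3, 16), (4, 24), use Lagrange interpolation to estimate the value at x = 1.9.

Lagrange interpolation formula:
P(x) = Σ yᵢ × Lᵢ(x)
where Lᵢ(x) = Π_{j≠i} (x - xⱼ)/(xᵢ - xⱼ)

L_0(1.9) = (1.9 - 2)/(1 - 2) × (1.9 - 3)/(1 - 3) × (1.9 - 4)/(1 - 4) = 0.038500
L_1(1.9) = (1.9 - 1)/(2 - 1) × (1.9 - 3)/(2 - 3) × (1.9 - 4)/(2 - 4) = 1.039500
L_2(1.9) = (1.9 - 1)/(3 - 1) × (1.9 - 2)/(3 - 2) × (1.9 - 4)/(3 - 4) = -0.094500
L_3(1.9) = (1.9 - 1)/(4 - 1) × (1.9 - 2)/(4 - 2) × (1.9 - 3)/(4 - 3) = 0.016500

P(1.9) = (-2)×L_0(1.9) + (-5)×L_1(1.9) + 16×L_2(1.9) + 24×L_3(1.9)
P(1.9) = -6.390500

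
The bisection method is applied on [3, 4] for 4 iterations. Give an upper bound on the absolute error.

Bisection error bound: |error| ≤ (b-a)/2^n
|error| ≤ (4 - 3)/2^4 = 1/2^4
|error| ≤ 0.0625000000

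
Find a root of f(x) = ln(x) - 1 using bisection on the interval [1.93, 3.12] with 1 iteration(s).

f(x) = ln(x) - 1
Initial interval: [1.93, 3.12]

Iteration 1:
  c_1 = (1.930000 + 3.120000)/2 = 2.525000
  f(c_1) = f(2.525000) = -0.073759
  f(a) × f(c) ≥ 0, new interval: [2.525000, 3.120000]

After 1 iteration(s), the approximation is c_1 = 2.525000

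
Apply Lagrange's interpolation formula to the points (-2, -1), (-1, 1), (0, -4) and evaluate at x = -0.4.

Lagrange interpolation formula:
P(x) = Σ yᵢ × Lᵢ(x)
where Lᵢ(x) = Π_{j≠i} (x - xⱼ)/(xᵢ - xⱼ)

L_0(-0.4) = (-0.4 - (-1))/(-2 - (-1)) × (-0.4 - 0)/(-2 - 0) = -0.120000
L_1(-0.4) = (-0.4 - (-2))/(-1 - (-2)) × (-0.4 - 0)/(-1 - 0) = 0.640000
L_2(-0.4) = (-0.4 - (-2))/(0 - (-2)) × (-0.4 - (-1))/(0 - (-1)) = 0.480000

P(-0.4) = (-1)×L_0(-0.4) + 1×L_1(-0.4) + (-4)×L_2(-0.4)
P(-0.4) = -1.160000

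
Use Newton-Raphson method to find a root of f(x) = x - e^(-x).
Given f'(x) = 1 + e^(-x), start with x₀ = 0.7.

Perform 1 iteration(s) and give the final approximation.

f(x) = x - e^(-x)
f'(x) = 1 + e^(-x)
x₀ = 0.7

Newton-Raphson formula: x_{n+1} = x_n - f(x_n)/f'(x_n)

Iteration 1:
  f(0.700000) = 0.203415
  f'(0.700000) = 1.496585
  x_1 = 0.700000 - 0.203415/1.496585 = 0.564081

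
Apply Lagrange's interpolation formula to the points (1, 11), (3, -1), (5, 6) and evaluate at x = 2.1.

Lagrange interpolation formula:
P(x) = Σ yᵢ × Lᵢ(x)
where Lᵢ(x) = Π_{j≠i} (x - xⱼ)/(xᵢ - xⱼ)

L_0(2.1) = (2.1 - 3)/(1 - 3) × (2.1 - 5)/(1 - 5) = 0.326250
L_1(2.1) = (2.1 - 1)/(3 - 1) × (2.1 - 5)/(3 - 5) = 0.797500
L_2(2.1) = (2.1 - 1)/(5 - 1) × (2.1 - 3)/(5 - 3) = -0.123750

P(2.1) = 11×L_0(2.1) + (-1)×L_1(2.1) + 6×L_2(2.1)
P(2.1) = 2.048750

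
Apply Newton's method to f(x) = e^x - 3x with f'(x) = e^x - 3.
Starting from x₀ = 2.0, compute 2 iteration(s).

f(x) = e^x - 3x
f'(x) = e^x - 3
x₀ = 2.0

Newton-Raphson formula: x_{n+1} = x_n - f(x_n)/f'(x_n)

Iteration 1:
  f(2.000000) = 1.389056
  f'(2.000000) = 4.389056
  x_1 = 2.000000 - 1.389056/4.389056 = 1.683518
Iteration 2:
  f(1.683518) = 0.333912
  f'(1.683518) = 2.384467
  x_2 = 1.683518 - 0.333912/2.384467 = 1.543482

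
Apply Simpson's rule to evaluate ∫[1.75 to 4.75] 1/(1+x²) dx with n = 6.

f(x) = 1/(1+x²)
a = 1.75, b = 4.75, n = 6
h = (b - a)/n = 0.500000

Simpson's rule: (h/3)[f(x₀) + 4f(x₁) + 2f(x₂) + ... + f(xₙ)]

x_0 = 1.7500, f(x_0) = 0.246154, coefficient = 1
x_1 = 2.2500, f(x_1) = 0.164948, coefficient = 4
x_2 = 2.7500, f(x_2) = 0.116788, coefficient = 2
x_3 = 3.2500, f(x_3) = 0.086486, coefficient = 4
x_4 = 3.7500, f(x_4) = 0.066390, coefficient = 2
x_5 = 4.2500, f(x_5) = 0.052459, coefficient = 4
x_6 = 4.7500, f(x_6) = 0.042440, coefficient = 1

I ≈ (0.500000/3) × 1.870527 = 0.311754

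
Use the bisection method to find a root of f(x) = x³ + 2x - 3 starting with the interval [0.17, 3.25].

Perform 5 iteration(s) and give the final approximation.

f(x) = x³ + 2x - 3
Initial interval: [0.17, 3.25]

Iteration 1:
  c_1 = (0.170000 + 3.250000)/2 = 1.710000
  f(c_1) = f(1.710000) = 5.420211
  f(a) × f(c) < 0, new interval: [0.170000, 1.710000]
Iteration 2:
  c_2 = (0.170000 + 1.710000)/2 = 0.940000
  f(c_2) = f(0.940000) = -0.289416
  f(a) × f(c) ≥ 0, new interval: [0.940000, 1.710000]
Iteration 3:
  c_3 = (0.940000 + 1.710000)/2 = 1.325000
  f(c_3) = f(1.325000) = 1.976203
  f(a) × f(c) < 0, new interval: [0.940000, 1.325000]
Iteration 4:
  c_4 = (0.940000 + 1.325000)/2 = 1.132500
  f(c_4) = f(1.132500) = 0.717495
  f(a) × f(c) < 0, new interval: [0.940000, 1.132500]
Iteration 5:
  c_5 = (0.940000 + 1.132500)/2 = 1.036250
  f(c_5) = f(1.036250) = 0.185240
  f(a) × f(c) < 0, new interval: [0.940000, 1.036250]

After 5 iteration(s), the approximation is c_5 = 1.036250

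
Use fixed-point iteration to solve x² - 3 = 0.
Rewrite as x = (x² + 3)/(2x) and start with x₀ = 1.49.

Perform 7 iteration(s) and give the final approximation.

Equation: x² - 3 = 0
Fixed-point form: x = (x² + 3)/(2x)
x₀ = 1.49

x_1 = g(1.490000) = 1.751711
x_2 = g(1.751711) = 1.732161
x_3 = g(1.732161) = 1.732051
x_4 = g(1.732051) = 1.732051
x_5 = g(1.732051) = 1.732051
x_6 = g(1.732051) = 1.732051
x_7 = g(1.732051) = 1.732051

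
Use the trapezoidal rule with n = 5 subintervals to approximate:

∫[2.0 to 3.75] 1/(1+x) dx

f(x) = 1/(1+x)
a = 2.0, b = 3.75, n = 5
h = (b - a)/n = 0.350000

Trapezoidal rule: (h/2)[f(x₀) + 2f(x₁) + 2f(x₂) + ... + f(xₙ)]

x_0 = 2.0000, f(x_0) = 0.333333, coefficient = 1
x_1 = 2.3500, f(x_1) = 0.298507, coefficient = 2
x_2 = 2.7000, f(x_2) = 0.270270, coefficient = 2
x_3 = 3.0500, f(x_3) = 0.246914, coefficient = 2
x_4 = 3.4000, f(x_4) = 0.227273, coefficient = 2
x_5 = 3.7500, f(x_5) = 0.210526, coefficient = 1

I ≈ (0.350000/2) × 2.629788 = 0.460213
Exact value: 0.459532
Error: 0.000681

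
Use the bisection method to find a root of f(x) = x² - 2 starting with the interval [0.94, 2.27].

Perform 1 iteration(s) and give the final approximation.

f(x) = x² - 2
Initial interval: [0.94, 2.27]

Iteration 1:
  c_1 = (0.940000 + 2.270000)/2 = 1.605000
  f(c_1) = f(1.605000) = 0.576025
  f(a) × f(c) < 0, new interval: [0.940000, 1.605000]

After 1 iteration(s), the approximation is c_1 = 1.605000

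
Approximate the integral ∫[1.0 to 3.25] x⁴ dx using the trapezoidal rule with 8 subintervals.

f(x) = x⁴
a = 1.0, b = 3.25, n = 8
h = (b - a)/n = 0.281250

Trapezoidal rule: (h/2)[f(x₀) + 2f(x₁) + 2f(x₂) + ... + f(xₙ)]

x_0 = 1.0000, f(x_0) = 1.000000, coefficient = 1
x_1 = 1.2812, f(x_1) = 2.694856, coefficient = 2
x_2 = 1.5625, f(x_2) = 5.960464, coefficient = 2
x_3 = 1.8438, f(x_3) = 11.556016, coefficient = 2
x_4 = 2.1250, f(x_4) = 20.390869, coefficient = 2
x_5 = 2.4062, f(x_5) = 33.524552, coefficient = 2
x_6 = 2.6875, f(x_6) = 52.166763, coefficient = 2
x_7 = 2.9688, f(x_7) = 77.677369, coefficient = 2
x_8 = 3.2500, f(x_8) = 111.566406, coefficient = 1

I ≈ (0.281250/2) × 520.508186 = 73.196464
Exact value: 72.318164
Error: 0.878300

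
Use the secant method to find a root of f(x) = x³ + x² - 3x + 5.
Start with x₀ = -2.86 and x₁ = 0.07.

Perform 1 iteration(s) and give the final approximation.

f(x) = x³ + x² - 3x + 5
x₀ = -2.86, x₁ = 0.07

Secant formula: x_{n+1} = x_n - f(x_n)(x_n - x_{n-1})/(f(x_n) - f(x_{n-1}))

Iteration 1:
  f(-2.860000) = -1.634056
  f(0.070000) = 4.795243
  x_2 = 0.070000 - 4.795243×(0.070000 - (-2.860000))/(4.795243 - (-1.634056))
       = -2.115318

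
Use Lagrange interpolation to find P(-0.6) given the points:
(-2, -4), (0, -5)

Lagrange interpolation formula:
P(x) = Σ yᵢ × Lᵢ(x)
where Lᵢ(x) = Π_{j≠i} (x - xⱼ)/(xᵢ - xⱼ)

L_0(-0.6) = (-0.6 - 0)/(-2 - 0) = 0.300000
L_1(-0.6) = (-0.6 - (-2))/(0 - (-2)) = 0.700000

P(-0.6) = (-4)×L_0(-0.6) + (-5)×L_1(-0.6)
P(-0.6) = -4.700000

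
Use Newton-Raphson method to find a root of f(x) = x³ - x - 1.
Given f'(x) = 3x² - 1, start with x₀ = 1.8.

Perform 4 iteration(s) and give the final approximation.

f(x) = x³ - x - 1
f'(x) = 3x² - 1
x₀ = 1.8

Newton-Raphson formula: x_{n+1} = x_n - f(x_n)/f'(x_n)

Iteration 1:
  f(1.800000) = 3.032000
  f'(1.800000) = 8.720000
  x_1 = 1.800000 - 3.032000/8.720000 = 1.452294
Iteration 2:
  f(1.452294) = 0.610821
  f'(1.452294) = 5.327470
  x_2 = 1.452294 - 0.610821/5.327470 = 1.337639
Iteration 3:
  f(1.337639) = 0.055767
  f'(1.337639) = 4.367831
  x_3 = 1.337639 - 0.055767/4.367831 = 1.324871
Iteration 4:
  f(1.324871) = 0.000652
  f'(1.324871) = 4.265848
  x_4 = 1.324871 - 0.000652/4.265848 = 1.324718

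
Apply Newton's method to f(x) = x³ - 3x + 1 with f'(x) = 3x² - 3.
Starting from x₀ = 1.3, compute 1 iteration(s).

f(x) = x³ - 3x + 1
f'(x) = 3x² - 3
x₀ = 1.3

Newton-Raphson formula: x_{n+1} = x_n - f(x_n)/f'(x_n)

Iteration 1:
  f(1.300000) = -0.703000
  f'(1.300000) = 2.070000
  x_1 = 1.300000 - (-0.703000)/2.070000 = 1.639614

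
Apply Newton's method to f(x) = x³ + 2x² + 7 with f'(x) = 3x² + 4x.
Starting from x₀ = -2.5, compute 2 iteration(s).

f(x) = x³ + 2x² + 7
f'(x) = 3x² + 4x
x₀ = -2.5

Newton-Raphson formula: x_{n+1} = x_n - f(x_n)/f'(x_n)

Iteration 1:
  f(-2.500000) = 3.875000
  f'(-2.500000) = 8.750000
  x_1 = -2.500000 - 3.875000/8.750000 = -2.942857
Iteration 2:
  f(-2.942857) = -1.165528
  f'(-2.942857) = 14.209796
  x_2 = -2.942857 - (-1.165528)/14.209796 = -2.860834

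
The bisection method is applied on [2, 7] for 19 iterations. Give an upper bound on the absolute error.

Bisection error bound: |error| ≤ (b-a)/2^n
|error| ≤ (7 - 2)/2^19 = 5/2^19
|error| ≤ 0.0000095367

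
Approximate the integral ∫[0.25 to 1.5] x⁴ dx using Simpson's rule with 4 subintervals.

f(x) = x⁴
a = 0.25, b = 1.5, n = 4
h = (b - a)/n = 0.312500

Simpson's rule: (h/3)[f(x₀) + 4f(x₁) + 2f(x₂) + ... + f(xₙ)]

x_0 = 0.2500, f(x_0) = 0.003906, coefficient = 1
x_1 = 0.5625, f(x_1) = 0.100113, coefficient = 4
x_2 = 0.8750, f(x_2) = 0.586182, coefficient = 2
x_3 = 1.1875, f(x_3) = 1.988541, coefficient = 4
x_4 = 1.5000, f(x_4) = 5.062500, coefficient = 1

I ≈ (0.312500/3) × 14.593384 = 1.520144
Exact value: 1.518555
Error: 0.001589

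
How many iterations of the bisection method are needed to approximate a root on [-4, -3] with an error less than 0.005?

We need (b-a)/2^n ≤ 0.005
(-3 - (-4))/2^n ≤ 0.005
1/2^n ≤ 0.005
2^n ≥ 200
n ≥ log₂(200) = 7.64
n ≥ 8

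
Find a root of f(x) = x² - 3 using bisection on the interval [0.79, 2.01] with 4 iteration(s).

f(x) = x² - 3
Initial interval: [0.79, 2.01]

Iteration 1:
  c_1 = (0.790000 + 2.010000)/2 = 1.400000
  f(c_1) = f(1.400000) = -1.040000
  f(a) × f(c) ≥ 0, new interval: [1.400000, 2.010000]
Iteration 2:
  c_2 = (1.400000 + 2.010000)/2 = 1.705000
  f(c_2) = f(1.705000) = -0.092975
  f(a) × f(c) ≥ 0, new interval: [1.705000, 2.010000]
Iteration 3:
  c_3 = (1.705000 + 2.010000)/2 = 1.857500
  f(c_3) = f(1.857500) = 0.450306
  f(a) × f(c) < 0, new interval: [1.705000, 1.857500]
Iteration 4:
  c_4 = (1.705000 + 1.857500)/2 = 1.781250
  f(c_4) = f(1.781250) = 0.172852
  f(a) × f(c) < 0, new interval: [1.705000, 1.781250]

After 4 iteration(s), the approximation is c_4 = 1.781250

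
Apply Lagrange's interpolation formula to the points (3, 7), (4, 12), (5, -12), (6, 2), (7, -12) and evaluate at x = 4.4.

Lagrange interpolation formula:
P(x) = Σ yᵢ × Lᵢ(x)
where Lᵢ(x) = Π_{j≠i} (x - xⱼ)/(xᵢ - xⱼ)

L_0(4.4) = (4.4 - 4)/(3 - 4) × (4.4 - 5)/(3 - 5) × (4.4 - 6)/(3 - 6) × (4.4 - 7)/(3 - 7) = -0.041600
L_1(4.4) = (4.4 - 3)/(4 - 3) × (4.4 - 5)/(4 - 5) × (4.4 - 6)/(4 - 6) × (4.4 - 7)/(4 - 7) = 0.582400
L_2(4.4) = (4.4 - 3)/(5 - 3) × (4.4 - 4)/(5 - 4) × (4.4 - 6)/(5 - 6) × (4.4 - 7)/(5 - 7) = 0.582400
L_3(4.4) = (4.4 - 3)/(6 - 3) × (4.4 - 4)/(6 - 4) × (4.4 - 5)/(6 - 5) × (4.4 - 7)/(6 - 7) = -0.145600
L_4(4.4) = (4.4 - 3)/(7 - 3) × (4.4 - 4)/(7 - 4) × (4.4 - 5)/(7 - 5) × (4.4 - 6)/(7 - 6) = 0.022400

P(4.4) = 7×L_0(4.4) + 12×L_1(4.4) + (-12)×L_2(4.4) + 2×L_3(4.4) + (-12)×L_4(4.4)
P(4.4) = -0.851200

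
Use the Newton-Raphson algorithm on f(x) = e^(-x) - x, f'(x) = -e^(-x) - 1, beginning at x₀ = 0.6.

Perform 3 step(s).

f(x) = e^(-x) - x
f'(x) = -e^(-x) - 1
x₀ = 0.6

Newton-Raphson formula: x_{n+1} = x_n - f(x_n)/f'(x_n)

Iteration 1:
  f(0.600000) = -0.051188
  f'(0.600000) = -1.548812
  x_1 = 0.600000 - (-0.051188)/(-1.548812) = 0.566950
Iteration 2:
  f(0.566950) = 0.000303
  f'(0.566950) = -1.567253
  x_2 = 0.566950 - 0.000303/(-1.567253) = 0.567143
Iteration 3:
  f(0.567143) = 0.000000
  f'(0.567143) = -1.567143
  x_3 = 0.567143 - 0.000000/(-1.567143) = 0.567143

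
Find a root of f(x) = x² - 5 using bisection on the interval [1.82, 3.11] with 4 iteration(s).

f(x) = x² - 5
Initial interval: [1.82, 3.11]

Iteration 1:
  c_1 = (1.820000 + 3.110000)/2 = 2.465000
  f(c_1) = f(2.465000) = 1.076225
  f(a) × f(c) < 0, new interval: [1.820000, 2.465000]
Iteration 2:
  c_2 = (1.820000 + 2.465000)/2 = 2.142500
  f(c_2) = f(2.142500) = -0.409694
  f(a) × f(c) ≥ 0, new interval: [2.142500, 2.465000]
Iteration 3:
  c_3 = (2.142500 + 2.465000)/2 = 2.303750
  f(c_3) = f(2.303750) = 0.307264
  f(a) × f(c) < 0, new interval: [2.142500, 2.303750]
Iteration 4:
  c_4 = (2.142500 + 2.303750)/2 = 2.223125
  f(c_4) = f(2.223125) = -0.057715
  f(a) × f(c) ≥ 0, new interval: [2.223125, 2.303750]

After 4 iteration(s), the approximation is c_4 = 2.223125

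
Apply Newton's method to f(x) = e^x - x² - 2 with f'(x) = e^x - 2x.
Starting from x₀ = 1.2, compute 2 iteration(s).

f(x) = e^x - x² - 2
f'(x) = e^x - 2x
x₀ = 1.2

Newton-Raphson formula: x_{n+1} = x_n - f(x_n)/f'(x_n)

Iteration 1:
  f(1.200000) = -0.119883
  f'(1.200000) = 0.920117
  x_1 = 1.200000 - (-0.119883)/0.920117 = 1.330291
Iteration 2:
  f(1.330291) = 0.012470
  f'(1.330291) = 1.121562
  x_2 = 1.330291 - 0.012470/1.121562 = 1.319173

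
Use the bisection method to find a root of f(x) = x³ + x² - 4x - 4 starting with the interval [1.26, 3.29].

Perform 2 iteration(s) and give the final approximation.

f(x) = x³ + x² - 4x - 4
Initial interval: [1.26, 3.29]

Iteration 1:
  c_1 = (1.260000 + 3.290000)/2 = 2.275000
  f(c_1) = f(2.275000) = 3.850172
  f(a) × f(c) < 0, new interval: [1.260000, 2.275000]
Iteration 2:
  c_2 = (1.260000 + 2.275000)/2 = 1.767500
  f(c_2) = f(1.767500) = -2.424174
  f(a) × f(c) ≥ 0, new interval: [1.767500, 2.275000]

After 2 iteration(s), the approximation is c_2 = 1.767500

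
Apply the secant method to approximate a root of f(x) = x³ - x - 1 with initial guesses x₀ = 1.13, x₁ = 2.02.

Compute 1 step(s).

f(x) = x³ - x - 1
x₀ = 1.13, x₁ = 2.02

Secant formula: x_{n+1} = x_n - f(x_n)(x_n - x_{n-1})/(f(x_n) - f(x_{n-1}))

Iteration 1:
  f(1.130000) = -0.687103
  f(2.020000) = 5.222408
  x_2 = 2.020000 - 5.222408×(2.020000 - 1.130000)/(5.222408 - (-0.687103))
       = 1.233481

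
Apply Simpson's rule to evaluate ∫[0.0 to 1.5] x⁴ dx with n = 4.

f(x) = x⁴
a = 0.0, b = 1.5, n = 4
h = (b - a)/n = 0.375000

Simpson's rule: (h/3)[f(x₀) + 4f(x₁) + 2f(x₂) + ... + f(xₙ)]

x_0 = 0.0000, f(x_0) = 0.000000, coefficient = 1
x_1 = 0.3750, f(x_1) = 0.019775, coefficient = 4
x_2 = 0.7500, f(x_2) = 0.316406, coefficient = 2
x_3 = 1.1250, f(x_3) = 1.601807, coefficient = 4
x_4 = 1.5000, f(x_4) = 5.062500, coefficient = 1

I ≈ (0.375000/3) × 12.181641 = 1.522705
Exact value: 1.518750
Error: 0.003955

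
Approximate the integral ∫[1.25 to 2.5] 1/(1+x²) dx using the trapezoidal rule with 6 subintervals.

f(x) = 1/(1+x²)
a = 1.25, b = 2.5, n = 6
h = (b - a)/n = 0.208333

Trapezoidal rule: (h/2)[f(x₀) + 2f(x₁) + 2f(x₂) + ... + f(xₙ)]

x_0 = 1.2500, f(x_0) = 0.390244, coefficient = 1
x_1 = 1.4583, f(x_1) = 0.319822, coefficient = 2
x_2 = 1.6667, f(x_2) = 0.264706, coefficient = 2
x_3 = 1.8750, f(x_3) = 0.221453, coefficient = 2
x_4 = 2.0833, f(x_4) = 0.187256, coefficient = 2
x_5 = 2.2917, f(x_5) = 0.159956, coefficient = 2
x_6 = 2.5000, f(x_6) = 0.137931, coefficient = 1

I ≈ (0.208333/2) × 2.834561 = 0.295267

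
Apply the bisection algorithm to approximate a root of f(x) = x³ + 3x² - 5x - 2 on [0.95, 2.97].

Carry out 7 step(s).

f(x) = x³ + 3x² - 5x - 2
Initial interval: [0.95, 2.97]

Iteration 1:
  c_1 = (0.950000 + 2.970000)/2 = 1.960000
  f(c_1) = f(1.960000) = 7.254336
  f(a) × f(c) < 0, new interval: [0.950000, 1.960000]
Iteration 2:
  c_2 = (0.950000 + 1.960000)/2 = 1.455000
  f(c_2) = f(1.455000) = 0.156346
  f(a) × f(c) < 0, new interval: [0.950000, 1.455000]
Iteration 3:
  c_3 = (0.950000 + 1.455000)/2 = 1.202500
  f(c_3) = f(1.202500) = -1.935659
  f(a) × f(c) ≥ 0, new interval: [1.202500, 1.455000]
Iteration 4:
  c_4 = (1.202500 + 1.455000)/2 = 1.328750
  f(c_4) = f(1.328750) = -1.001010
  f(a) × f(c) ≥ 0, new interval: [1.328750, 1.455000]
Iteration 5:
  c_5 = (1.328750 + 1.455000)/2 = 1.391875
  f(c_5) = f(1.391875) = -0.450925
  f(a) × f(c) ≥ 0, new interval: [1.391875, 1.455000]
Iteration 6:
  c_6 = (1.391875 + 1.455000)/2 = 1.423438
  f(c_6) = f(1.423438) = -0.154532
  f(a) × f(c) ≥ 0, new interval: [1.423438, 1.455000]
Iteration 7:
  c_7 = (1.423438 + 1.455000)/2 = 1.439219
  f(c_7) = f(1.439219) = -0.000915
  f(a) × f(c) ≥ 0, new interval: [1.439219, 1.455000]

After 7 iteration(s), the approximation is c_7 = 1.439219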